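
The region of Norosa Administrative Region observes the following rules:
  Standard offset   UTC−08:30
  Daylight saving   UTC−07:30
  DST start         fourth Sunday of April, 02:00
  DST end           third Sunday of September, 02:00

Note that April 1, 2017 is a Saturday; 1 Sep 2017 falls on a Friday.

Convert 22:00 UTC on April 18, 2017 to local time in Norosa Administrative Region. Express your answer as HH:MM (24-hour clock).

13:30

1 April 2017 is a Saturday, so the first Sunday is April 2 and the fourth is April 23.
1 September 2017 is a Friday, so the first Sunday is September 3 and the third is September 17.
At the standard offset (UTC−08:30), 22:00 UTC − 8h30m = 13:30 Norosa Administrative Region standard time.
The standard-time date in Norosa Administrative Region, April 18, 2017, does not fall between 23 April and 17 September, so daylight saving is not in effect and Norosa Administrative Region is at UTC−08:30.
22:00 UTC − 8h30m = 13:30 local.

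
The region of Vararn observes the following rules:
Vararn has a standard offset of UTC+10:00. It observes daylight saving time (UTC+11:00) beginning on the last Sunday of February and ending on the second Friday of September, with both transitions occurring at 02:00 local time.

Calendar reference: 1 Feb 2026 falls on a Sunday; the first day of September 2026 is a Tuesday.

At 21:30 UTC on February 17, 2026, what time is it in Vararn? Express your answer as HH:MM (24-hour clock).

1 February 2026 is a Sunday, so Sundays fall on 1, 8, 15, 22; the last is February 22.
1 September 2026 is a Tuesday, so the first Friday is September 4 and the second is September 11.
At the standard offset (UTC+10:00), 21:30 UTC + 10h = 07:30 Vararn standard time (rolling into the next day, 18 February 2026).
Daylight saving runs 22 February – 11 September; the standard-time date in Vararn, February 18, 2026, is outside that window, so Vararn is on standard time at UTC+10:00.
21:30 UTC + 10h = 07:30 local (rolling into the next day, 18 February 2026).

07:30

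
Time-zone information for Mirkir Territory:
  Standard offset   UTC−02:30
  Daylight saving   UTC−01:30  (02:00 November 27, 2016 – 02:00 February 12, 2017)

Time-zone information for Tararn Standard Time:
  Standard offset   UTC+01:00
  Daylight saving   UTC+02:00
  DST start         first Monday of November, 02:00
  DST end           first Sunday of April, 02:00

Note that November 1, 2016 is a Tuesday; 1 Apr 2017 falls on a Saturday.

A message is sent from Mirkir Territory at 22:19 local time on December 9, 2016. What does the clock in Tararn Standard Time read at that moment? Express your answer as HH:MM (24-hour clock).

December 9, 2016 falls between 27 November 2016 and 12 February 2017, so daylight saving is in effect and Mirkir Territory is at UTC−01:30.
22:19 Mirkir Territory + 1h30m = 23:49 UTC.
1 November 2016 is a Tuesday, so the first Monday is November 7.
1 April 2017 is a Saturday, so the first Sunday is April 2.
At the standard offset (UTC+01:00), 23:49 UTC + 1h = 00:49 Tararn Standard Time standard time (rolling into the next day, 10 December 2016).
Daylight saving runs 7 November 2016 – 2 April 2017; the standard-time date in Tararn Standard Time, December 10, 2016, is inside that window, so Tararn Standard Time is at UTC+02:00.
23:49 UTC + 2h = 01:49 Tararn Standard Time (rolling into the next day, 10 December 2016).

01:49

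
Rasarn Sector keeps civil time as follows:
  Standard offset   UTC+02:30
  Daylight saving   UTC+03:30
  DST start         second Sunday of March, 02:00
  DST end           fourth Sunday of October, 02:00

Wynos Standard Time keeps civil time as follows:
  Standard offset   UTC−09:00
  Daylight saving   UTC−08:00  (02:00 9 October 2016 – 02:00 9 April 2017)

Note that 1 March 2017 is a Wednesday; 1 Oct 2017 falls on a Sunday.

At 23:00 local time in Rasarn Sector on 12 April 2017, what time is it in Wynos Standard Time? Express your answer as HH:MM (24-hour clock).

1 March 2017 is a Wednesday, so the first Sunday is March 5 and the second is March 12.
1 October 2017 is a Sunday, so the first Sunday is October 1 and the fourth is October 22.
12 April 2017 lies within the daylight-saving period (12 March – 22 October), so Rasarn Sector is on daylight time, UTC+03:30.
23:00 Rasarn Sector − 3h30m = 19:30 UTC.
At the standard offset (UTC−09:00), 19:30 UTC − 9h = 10:30 Wynos Standard Time standard time.
Daylight saving runs 9 October 2016 – 9 April 2017; the standard-time date in Wynos Standard Time, 12 April 2017, is outside that window, so Wynos Standard Time is on standard time at UTC−09:00.
19:30 UTC − 9h = 10:30 Wynos Standard Time.

10:30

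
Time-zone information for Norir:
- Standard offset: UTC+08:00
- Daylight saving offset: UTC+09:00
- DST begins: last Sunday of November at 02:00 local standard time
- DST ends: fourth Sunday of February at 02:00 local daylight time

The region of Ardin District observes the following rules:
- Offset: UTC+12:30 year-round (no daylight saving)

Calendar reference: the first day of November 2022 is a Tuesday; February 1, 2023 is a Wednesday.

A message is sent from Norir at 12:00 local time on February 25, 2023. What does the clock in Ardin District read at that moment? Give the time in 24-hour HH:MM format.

1 November 2022 is a Tuesday, so Sundays fall on 6, 13, 20, 27; the last is November 27.
1 February 2023 is a Wednesday, so the first Sunday is February 5 and the fourth is February 26.
February 25, 2023 lies within the daylight-saving period (27 November 2022 – 26 February 2023), so Norir is on daylight time, UTC+09:00.
12:00 Norir − 9h = 03:00 UTC.
Ardin District has no daylight saving, so its offset is UTC+12:30 year-round.
03:00 UTC + 12h30m = 15:30 Ardin District.

15:30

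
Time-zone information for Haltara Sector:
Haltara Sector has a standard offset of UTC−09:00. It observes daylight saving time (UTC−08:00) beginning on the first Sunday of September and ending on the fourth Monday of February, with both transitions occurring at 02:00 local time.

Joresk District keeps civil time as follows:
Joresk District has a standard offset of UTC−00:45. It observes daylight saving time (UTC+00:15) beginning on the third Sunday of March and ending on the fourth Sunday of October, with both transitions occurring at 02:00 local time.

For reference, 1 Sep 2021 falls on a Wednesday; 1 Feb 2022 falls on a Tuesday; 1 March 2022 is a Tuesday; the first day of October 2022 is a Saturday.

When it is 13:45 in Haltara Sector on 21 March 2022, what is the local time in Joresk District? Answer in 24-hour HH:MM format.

1 September 2021 is a Wednesday, so the first Sunday is September 5.
1 February 2022 is a Tuesday, so the first Monday is February 7 and the fourth is February 28.
21 March 2022 does not fall between 5 September 2021 and 28 February 2022, so daylight saving is not in effect and Haltara Sector is at UTC−09:00.
13:45 Haltara Sector + 9h = 22:45 UTC.
1 March 2022 is a Tuesday, so the first Sunday is March 6 and the third is March 20.
1 October 2022 is a Saturday, so the first Sunday is October 2 and the fourth is October 23.
At the standard offset (UTC−00:45), 22:45 UTC − 0h45m = 22:00 Joresk District standard time.
The standard-time date in Joresk District, 21 March 2022, lies within the daylight-saving period (20 March – 23 October), so Joresk District is on daylight time, UTC+00:15.
22:45 UTC + 0h15m = 23:00 Joresk District.

23:00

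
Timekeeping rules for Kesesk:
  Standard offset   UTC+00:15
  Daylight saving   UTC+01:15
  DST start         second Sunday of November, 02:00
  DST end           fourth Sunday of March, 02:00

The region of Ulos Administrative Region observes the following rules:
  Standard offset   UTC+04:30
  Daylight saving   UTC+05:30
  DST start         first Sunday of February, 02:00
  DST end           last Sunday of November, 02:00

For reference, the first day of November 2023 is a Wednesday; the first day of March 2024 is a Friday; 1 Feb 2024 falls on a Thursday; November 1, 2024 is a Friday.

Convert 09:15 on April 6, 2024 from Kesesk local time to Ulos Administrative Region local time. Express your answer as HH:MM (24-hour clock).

14:30

1 November 2023 is a Wednesday, so the first Sunday is November 5 and the second is November 12.
1 March 2024 is a Friday, so the first Sunday is March 3 and the fourth is March 24.
Daylight saving runs 12 November 2023 – 24 March 2024; April 6, 2024 is outside that window, so Kesesk is on standard time at UTC+00:15.
09:15 Kesesk − 0h15m = 09:00 UTC.
1 February 2024 is a Thursday, so the first Sunday is February 4.
1 November 2024 is a Friday, so Sundays fall on 3, 10, 17, 24; the last is November 24.
At the standard offset (UTC+04:30), 09:00 UTC + 4h30m = 13:30 Ulos Administrative Region standard time.
The standard-time date in Ulos Administrative Region, April 6, 2024, lies within the daylight-saving period (4 February – 24 November), so Ulos Administrative Region is on daylight time, UTC+05:30.
09:00 UTC + 5h30m = 14:30 Ulos Administrative Region.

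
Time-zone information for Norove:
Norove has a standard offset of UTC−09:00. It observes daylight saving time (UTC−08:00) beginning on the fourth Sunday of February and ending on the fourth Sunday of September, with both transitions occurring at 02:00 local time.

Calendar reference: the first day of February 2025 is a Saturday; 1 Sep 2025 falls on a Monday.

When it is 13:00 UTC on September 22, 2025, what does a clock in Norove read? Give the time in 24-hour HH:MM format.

05:00

1 February 2025 is a Saturday, so the first Sunday is February 2 and the fourth is February 23.
1 September 2025 is a Monday, so the first Sunday is September 7 and the fourth is September 28.
At the standard offset (UTC−09:00), 13:00 UTC − 9h = 04:00 Norove standard time.
Daylight saving runs 23 February – 28 September; the standard-time date in Norove, September 22, 2025, is inside that window, so Norove is at UTC−08:00.
13:00 UTC − 8h = 05:00 local.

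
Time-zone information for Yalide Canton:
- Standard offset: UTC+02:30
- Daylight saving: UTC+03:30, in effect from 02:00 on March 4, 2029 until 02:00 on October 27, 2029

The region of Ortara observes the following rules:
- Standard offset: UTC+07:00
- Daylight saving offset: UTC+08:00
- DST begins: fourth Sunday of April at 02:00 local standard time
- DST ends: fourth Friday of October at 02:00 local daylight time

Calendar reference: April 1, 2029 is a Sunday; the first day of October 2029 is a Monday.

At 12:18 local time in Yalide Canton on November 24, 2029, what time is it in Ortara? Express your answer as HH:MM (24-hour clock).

16:48

November 24, 2029 is outside the daylight-saving period (4 March – 27 October), so Yalide Canton is on standard time, UTC+02:30.
12:18 Yalide Canton − 2h30m = 09:48 UTC.
1 April 2029 is a Sunday, so the first Sunday is April 1 and the fourth is April 22.
1 October 2029 is a Monday, so the first Friday is October 5 and the fourth is October 26.
At the standard offset (UTC+07:00), 09:48 UTC + 7h = 16:48 Ortara standard time.
The standard-time date in Ortara, November 24, 2029, is outside the daylight-saving period (22 April – 26 October), so Ortara is on standard time, UTC+07:00.
09:48 UTC + 7h = 16:48 Ortara.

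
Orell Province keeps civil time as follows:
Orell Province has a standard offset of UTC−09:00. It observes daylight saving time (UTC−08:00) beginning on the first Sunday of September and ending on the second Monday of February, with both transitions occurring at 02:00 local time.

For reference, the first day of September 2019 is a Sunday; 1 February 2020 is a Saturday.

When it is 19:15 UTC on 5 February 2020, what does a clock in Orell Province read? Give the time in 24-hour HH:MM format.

11:15

1 September 2019 is a Sunday, so the first Sunday is September 1.
1 February 2020 is a Saturday, so the first Monday is February 3 and the second is February 10.
At the standard offset (UTC−09:00), 19:15 UTC − 9h = 10:15 Orell Province standard time.
The standard-time date in Orell Province, 5 February 2020, falls between 1 September 2019 and 10 February 2020, so daylight saving is in effect and Orell Province is at UTC−08:00.
19:15 UTC − 8h = 11:15 local.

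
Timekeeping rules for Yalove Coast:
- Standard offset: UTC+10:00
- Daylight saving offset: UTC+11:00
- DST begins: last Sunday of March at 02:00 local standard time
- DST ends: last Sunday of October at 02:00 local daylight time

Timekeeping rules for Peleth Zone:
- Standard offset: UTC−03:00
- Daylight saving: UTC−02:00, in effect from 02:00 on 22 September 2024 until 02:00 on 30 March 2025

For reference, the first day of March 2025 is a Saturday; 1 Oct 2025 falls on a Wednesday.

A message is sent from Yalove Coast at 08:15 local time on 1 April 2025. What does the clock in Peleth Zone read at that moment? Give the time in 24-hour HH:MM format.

1 March 2025 is a Saturday, so Sundays fall on 2, 9, 16, 23, 30; the last is March 30.
1 October 2025 is a Wednesday, so Sundays fall on 5, 12, 19, 26; the last is October 26.
Daylight saving runs 30 March – 26 October; 1 April 2025 is inside that window, so Yalove Coast is at UTC+11:00.
08:15 Yalove Coast − 11h = 21:15 UTC (rolling into the previous day, 31 March 2025).
At the standard offset (UTC−03:00), 21:15 UTC − 3h = 18:15 Peleth Zone standard time.
The standard-time date in Peleth Zone, 31 March 2025, is outside the daylight-saving period (22 September 2024 – 30 March 2025), so Peleth Zone is on standard time, UTC−03:00.
21:15 UTC − 3h = 18:15 Peleth Zone.

18:15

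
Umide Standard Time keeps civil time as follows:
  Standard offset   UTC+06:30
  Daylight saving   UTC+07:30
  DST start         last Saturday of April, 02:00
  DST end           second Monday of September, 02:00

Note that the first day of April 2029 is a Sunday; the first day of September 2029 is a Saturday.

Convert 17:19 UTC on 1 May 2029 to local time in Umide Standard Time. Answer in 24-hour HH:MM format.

00:49

1 April 2029 is a Sunday, so Saturdays fall on 7, 14, 21, 28; the last is April 28.
1 September 2029 is a Saturday, so the first Monday is September 3 and the second is September 10.
At the standard offset (UTC+06:30), 17:19 UTC + 6h30m = 23:49 Umide Standard Time standard time.
The standard-time date in Umide Standard Time, 1 May 2029, falls between 28 April and 10 September, so daylight saving is in effect and Umide Standard Time is at UTC+07:30.
17:19 UTC + 7h30m = 00:49 local (rolling into the next day, 2 May 2029).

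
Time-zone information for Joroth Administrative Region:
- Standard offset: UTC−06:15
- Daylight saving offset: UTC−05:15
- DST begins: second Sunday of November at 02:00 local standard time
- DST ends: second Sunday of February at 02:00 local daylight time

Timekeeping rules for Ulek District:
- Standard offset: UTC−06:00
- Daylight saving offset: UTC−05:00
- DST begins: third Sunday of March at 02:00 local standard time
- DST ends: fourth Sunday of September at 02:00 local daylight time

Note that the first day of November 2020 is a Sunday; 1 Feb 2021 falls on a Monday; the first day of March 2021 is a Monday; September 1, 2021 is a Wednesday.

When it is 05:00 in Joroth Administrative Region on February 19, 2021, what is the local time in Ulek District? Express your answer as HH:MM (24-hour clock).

05:15

1 November 2020 is a Sunday, so the first Sunday is November 1 and the second is November 8.
1 February 2021 is a Monday, so the first Sunday is February 7 and the second is February 14.
Daylight saving runs 8 November 2020 – 14 February 2021; February 19, 2021 is outside that window, so Joroth Administrative Region is on standard time at UTC−06:15.
05:00 Joroth Administrative Region + 6h15m = 11:15 UTC.
1 March 2021 is a Monday, so the first Sunday is March 7 and the third is March 21.
1 September 2021 is a Wednesday, so the first Sunday is September 5 and the fourth is September 26.
At the standard offset (UTC−06:00), 11:15 UTC − 6h = 05:15 Ulek District standard time.
The standard-time date in Ulek District, February 19, 2021, does not fall between 21 March and 26 September, so daylight saving is not in effect and Ulek District is at UTC−06:00.
11:15 UTC − 6h = 05:15 Ulek District.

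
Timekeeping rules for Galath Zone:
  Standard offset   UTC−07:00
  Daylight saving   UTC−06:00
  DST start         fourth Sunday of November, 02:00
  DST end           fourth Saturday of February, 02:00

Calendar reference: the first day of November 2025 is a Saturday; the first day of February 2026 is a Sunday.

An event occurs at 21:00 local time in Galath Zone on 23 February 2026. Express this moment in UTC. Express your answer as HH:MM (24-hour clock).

03:00

1 November 2025 is a Saturday, so the first Sunday is November 2 and the fourth is November 23.
1 February 2026 is a Sunday, so the first Saturday is February 7 and the fourth is February 28.
Daylight saving runs 23 November 2025 – 28 February 2026; 23 February 2026 is inside that window, so Galath Zone is at UTC−06:00.
21:00 local + 6h = 03:00 UTC (rolling into the next day, 24 February 2026).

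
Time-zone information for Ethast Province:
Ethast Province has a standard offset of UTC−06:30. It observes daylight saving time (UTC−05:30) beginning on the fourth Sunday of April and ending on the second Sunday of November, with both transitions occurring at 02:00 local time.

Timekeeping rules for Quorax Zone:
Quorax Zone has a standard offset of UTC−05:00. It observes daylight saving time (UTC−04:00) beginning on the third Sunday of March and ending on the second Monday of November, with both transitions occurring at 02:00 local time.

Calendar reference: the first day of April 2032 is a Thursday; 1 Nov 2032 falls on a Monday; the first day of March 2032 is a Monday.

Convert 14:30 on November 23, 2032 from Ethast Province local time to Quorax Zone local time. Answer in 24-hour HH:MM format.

1 April 2032 is a Thursday, so the first Sunday is April 4 and the fourth is April 25.
1 November 2032 is a Monday, so the first Sunday is November 7 and the second is November 14.
November 23, 2032 does not fall between 25 April and 14 November, so daylight saving is not in effect and Ethast Province is at UTC−06:30.
14:30 Ethast Province + 6h30m = 21:00 UTC.
1 March 2032 is a Monday, so the first Sunday is March 7 and the third is March 21.
1 November 2032 is a Monday, so the first Monday is November 1 and the second is November 8.
At the standard offset (UTC−05:00), 21:00 UTC − 5h = 16:00 Quorax Zone standard time.
The standard-time date in Quorax Zone, November 23, 2032, is outside the daylight-saving period (21 March – 8 November), so Quorax Zone is on standard time, UTC−05:00.
21:00 UTC − 5h = 16:00 Quorax Zone.

16:00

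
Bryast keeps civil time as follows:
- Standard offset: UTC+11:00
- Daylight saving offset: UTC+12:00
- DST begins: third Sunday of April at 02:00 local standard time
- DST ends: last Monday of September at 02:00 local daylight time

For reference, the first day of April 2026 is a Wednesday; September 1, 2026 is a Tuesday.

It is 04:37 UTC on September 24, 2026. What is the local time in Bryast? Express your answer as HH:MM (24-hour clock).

16:37

1 April 2026 is a Wednesday, so the first Sunday is April 5 and the third is April 19.
1 September 2026 is a Tuesday, so Mondays fall on 7, 14, 21, 28; the last is September 28.
At the standard offset (UTC+11:00), 04:37 UTC + 11h = 15:37 Bryast standard time.
The standard-time date in Bryast, September 24, 2026, lies within the daylight-saving period (19 April – 28 September), so Bryast is on daylight time, UTC+12:00.
04:37 UTC + 12h = 16:37 local.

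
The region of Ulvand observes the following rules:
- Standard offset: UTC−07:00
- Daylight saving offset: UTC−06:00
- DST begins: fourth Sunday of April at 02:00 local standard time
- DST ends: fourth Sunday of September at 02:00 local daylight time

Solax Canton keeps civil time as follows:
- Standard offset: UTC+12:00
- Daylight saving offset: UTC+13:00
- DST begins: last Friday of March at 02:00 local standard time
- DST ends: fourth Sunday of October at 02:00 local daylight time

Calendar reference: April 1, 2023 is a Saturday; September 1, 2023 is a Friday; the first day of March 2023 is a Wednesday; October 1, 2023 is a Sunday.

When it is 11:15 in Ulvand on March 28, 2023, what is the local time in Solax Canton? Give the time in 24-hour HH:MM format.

06:15

1 April 2023 is a Saturday, so the first Sunday is April 2 and the fourth is April 23.
1 September 2023 is a Friday, so the first Sunday is September 3 and the fourth is September 24.
March 28, 2023 is outside the daylight-saving period (23 April – 24 September), so Ulvand is on standard time, UTC−07:00.
11:15 Ulvand + 7h = 18:15 UTC.
1 March 2023 is a Wednesday, so Fridays fall on 3, 10, 17, 24, 31; the last is March 31.
1 October 2023 is a Sunday, so the first Sunday is October 1 and the fourth is October 22.
At the standard offset (UTC+12:00), 18:15 UTC + 12h = 06:15 Solax Canton standard time (rolling into the next day, 29 March 2023).
The standard-time date in Solax Canton, March 29, 2023, does not fall between 31 March and 22 October, so daylight saving is not in effect and Solax Canton is at UTC+12:00.
18:15 UTC + 12h = 06:15 Solax Canton (rolling into the next day, 29 March 2023).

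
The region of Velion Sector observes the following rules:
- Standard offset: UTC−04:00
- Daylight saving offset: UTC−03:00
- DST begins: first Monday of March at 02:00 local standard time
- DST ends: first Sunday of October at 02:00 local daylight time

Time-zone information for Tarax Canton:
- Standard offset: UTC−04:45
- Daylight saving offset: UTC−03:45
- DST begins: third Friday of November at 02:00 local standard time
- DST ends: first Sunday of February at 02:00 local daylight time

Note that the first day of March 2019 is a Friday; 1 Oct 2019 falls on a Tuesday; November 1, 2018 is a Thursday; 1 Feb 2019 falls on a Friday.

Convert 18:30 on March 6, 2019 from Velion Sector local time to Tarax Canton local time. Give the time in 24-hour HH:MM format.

16:45

1 March 2019 is a Friday, so the first Monday is March 4.
1 October 2019 is a Tuesday, so the first Sunday is October 6.
March 6, 2019 falls between 4 March and 6 October, so daylight saving is in effect and Velion Sector is at UTC−03:00.
18:30 Velion Sector + 3h = 21:30 UTC.
1 November 2018 is a Thursday, so the first Friday is November 2 and the third is November 16.
1 February 2019 is a Friday, so the first Sunday is February 3.
At the standard offset (UTC−04:45), 21:30 UTC − 4h45m = 16:45 Tarax Canton standard time.
Daylight saving runs 16 November 2018 – 3 February 2019; the standard-time date in Tarax Canton, March 6, 2019, is outside that window, so Tarax Canton is on standard time at UTC−04:45.
21:30 UTC − 4h45m = 16:45 Tarax Canton.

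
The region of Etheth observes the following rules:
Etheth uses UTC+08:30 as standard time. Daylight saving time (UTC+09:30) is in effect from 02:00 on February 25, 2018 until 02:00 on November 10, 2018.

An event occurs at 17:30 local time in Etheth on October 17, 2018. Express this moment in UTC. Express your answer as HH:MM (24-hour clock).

Daylight saving runs 25 February – 10 November; October 17, 2018 is inside that window, so Etheth is at UTC+09:30.
17:30 local − 9h30m = 08:00 UTC.

08:00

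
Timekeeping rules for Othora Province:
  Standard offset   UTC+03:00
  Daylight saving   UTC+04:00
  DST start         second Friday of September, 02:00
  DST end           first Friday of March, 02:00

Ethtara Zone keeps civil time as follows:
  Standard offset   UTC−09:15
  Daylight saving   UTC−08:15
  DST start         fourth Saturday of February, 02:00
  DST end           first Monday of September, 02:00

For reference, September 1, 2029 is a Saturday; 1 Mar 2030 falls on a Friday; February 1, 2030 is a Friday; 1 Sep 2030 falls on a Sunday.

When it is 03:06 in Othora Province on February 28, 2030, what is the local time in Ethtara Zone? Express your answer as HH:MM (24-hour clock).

1 September 2029 is a Saturday, so the first Friday is September 7 and the second is September 14.
1 March 2030 is a Friday, so the first Friday is March 1.
February 28, 2030 falls between 14 September 2029 and 1 March 2030, so daylight saving is in effect and Othora Province is at UTC+04:00.
03:06 Othora Province − 4h = 23:06 UTC (rolling into the previous day, 27 February 2030).
1 February 2030 is a Friday, so the first Saturday is February 2 and the fourth is February 23.
1 September 2030 is a Sunday, so the first Monday is September 2.
At the standard offset (UTC−09:15), 23:06 UTC − 9h15m = 13:51 Ethtara Zone standard time.
The standard-time date in Ethtara Zone, February 27, 2030, falls between 23 February and 2 September, so daylight saving is in effect and Ethtara Zone is at UTC−08:15.
23:06 UTC − 8h15m = 14:51 Ethtara Zone.

14:51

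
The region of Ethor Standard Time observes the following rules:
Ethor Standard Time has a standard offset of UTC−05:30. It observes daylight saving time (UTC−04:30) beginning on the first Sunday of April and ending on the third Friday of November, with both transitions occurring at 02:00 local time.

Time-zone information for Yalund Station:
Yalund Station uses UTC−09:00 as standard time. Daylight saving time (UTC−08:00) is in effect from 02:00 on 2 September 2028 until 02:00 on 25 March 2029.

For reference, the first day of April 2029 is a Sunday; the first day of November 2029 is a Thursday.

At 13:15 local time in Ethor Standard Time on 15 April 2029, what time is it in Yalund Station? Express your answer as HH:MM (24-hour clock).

08:45

1 April 2029 is a Sunday, so the first Sunday is April 1.
1 November 2029 is a Thursday, so the first Friday is November 2 and the third is November 16.
Daylight saving runs 1 April – 16 November; 15 April 2029 is inside that window, so Ethor Standard Time is at UTC−04:30.
13:15 Ethor Standard Time + 4h30m = 17:45 UTC.
At the standard offset (UTC−09:00), 17:45 UTC − 9h = 08:45 Yalund Station standard time.
Daylight saving runs 2 September 2028 – 25 March 2029; the standard-time date in Yalund Station, 15 April 2029, is outside that window, so Yalund Station is on standard time at UTC−09:00.
17:45 UTC − 9h = 08:45 Yalund Station.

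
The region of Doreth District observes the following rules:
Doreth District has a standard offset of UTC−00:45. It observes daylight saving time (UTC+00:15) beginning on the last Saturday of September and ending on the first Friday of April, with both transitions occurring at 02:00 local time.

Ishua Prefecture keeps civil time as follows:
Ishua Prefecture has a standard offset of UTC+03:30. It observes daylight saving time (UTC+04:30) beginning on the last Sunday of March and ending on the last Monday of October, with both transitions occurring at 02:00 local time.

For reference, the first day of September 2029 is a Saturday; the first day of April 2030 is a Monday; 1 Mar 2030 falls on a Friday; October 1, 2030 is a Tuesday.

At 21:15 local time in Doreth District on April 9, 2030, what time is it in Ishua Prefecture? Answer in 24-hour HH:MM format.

02:30

1 September 2029 is a Saturday, so Saturdays fall on 1, 8, 15, 22, 29; the last is September 29.
1 April 2030 is a Monday, so the first Friday is April 5.
April 9, 2030 does not fall between 29 September 2029 and 5 April 2030, so daylight saving is not in effect and Doreth District is at UTC−00:45.
21:15 Doreth District + 0h45m = 22:00 UTC.
1 March 2030 is a Friday, so Sundays fall on 3, 10, 17, 24, 31; the last is March 31.
1 October 2030 is a Tuesday, so Mondays fall on 7, 14, 21, 28; the last is October 28.
At the standard offset (UTC+03:30), 22:00 UTC + 3h30m = 01:30 Ishua Prefecture standard time (rolling into the next day, 10 April 2030).
Daylight saving runs 31 March – 28 October; the standard-time date in Ishua Prefecture, April 10, 2030, is inside that window, so Ishua Prefecture is at UTC+04:30.
22:00 UTC + 4h30m = 02:30 Ishua Prefecture (rolling into the next day, 10 April 2030).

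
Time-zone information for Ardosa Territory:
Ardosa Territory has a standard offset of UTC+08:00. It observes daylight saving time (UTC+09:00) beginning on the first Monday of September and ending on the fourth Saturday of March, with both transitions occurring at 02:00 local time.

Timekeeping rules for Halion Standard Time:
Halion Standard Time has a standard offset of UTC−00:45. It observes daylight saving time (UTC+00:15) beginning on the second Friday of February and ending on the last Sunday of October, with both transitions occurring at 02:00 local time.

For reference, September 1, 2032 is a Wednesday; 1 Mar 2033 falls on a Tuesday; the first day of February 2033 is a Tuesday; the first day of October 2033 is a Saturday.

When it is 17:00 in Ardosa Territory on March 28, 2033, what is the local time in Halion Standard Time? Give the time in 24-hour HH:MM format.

09:15

1 September 2032 is a Wednesday, so the first Monday is September 6.
1 March 2033 is a Tuesday, so the first Saturday is March 5 and the fourth is March 26.
March 28, 2033 is outside the daylight-saving period (6 September 2032 – 26 March 2033), so Ardosa Territory is on standard time, UTC+08:00.
17:00 Ardosa Territory − 8h = 09:00 UTC.
1 February 2033 is a Tuesday, so the first Friday is February 4 and the second is February 11.
1 October 2033 is a Saturday, so Sundays fall on 2, 9, 16, 23, 30; the last is October 30.
At the standard offset (UTC−00:45), 09:00 UTC − 0h45m = 08:15 Halion Standard Time standard time.
The standard-time date in Halion Standard Time, March 28, 2033, lies within the daylight-saving period (11 February – 30 October), so Halion Standard Time is on daylight time, UTC+00:15.
09:00 UTC + 0h15m = 09:15 Halion Standard Time.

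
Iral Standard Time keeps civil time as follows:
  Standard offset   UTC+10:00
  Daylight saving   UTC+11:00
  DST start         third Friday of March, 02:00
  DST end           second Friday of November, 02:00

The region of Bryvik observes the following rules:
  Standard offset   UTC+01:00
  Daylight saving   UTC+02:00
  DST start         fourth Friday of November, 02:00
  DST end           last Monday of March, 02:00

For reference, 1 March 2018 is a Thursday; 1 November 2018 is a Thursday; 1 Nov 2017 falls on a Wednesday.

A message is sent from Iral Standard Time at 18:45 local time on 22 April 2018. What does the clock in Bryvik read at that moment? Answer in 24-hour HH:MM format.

08:45

1 March 2018 is a Thursday, so the first Friday is March 2 and the third is March 16.
1 November 2018 is a Thursday, so the first Friday is November 2 and the second is November 9.
Daylight saving runs 16 March – 9 November; 22 April 2018 is inside that window, so Iral Standard Time is at UTC+11:00.
18:45 Iral Standard Time − 11h = 07:45 UTC.
1 November 2017 is a Wednesday, so the first Friday is November 3 and the fourth is November 24.
1 March 2018 is a Thursday, so Mondays fall on 5, 12, 19, 26; the last is March 26.
At the standard offset (UTC+01:00), 07:45 UTC + 1h = 08:45 Bryvik standard time.
The standard-time date in Bryvik, 22 April 2018, does not fall between 24 November 2017 and 26 March 2018, so daylight saving is not in effect and Bryvik is at UTC+01:00.
07:45 UTC + 1h = 08:45 Bryvik.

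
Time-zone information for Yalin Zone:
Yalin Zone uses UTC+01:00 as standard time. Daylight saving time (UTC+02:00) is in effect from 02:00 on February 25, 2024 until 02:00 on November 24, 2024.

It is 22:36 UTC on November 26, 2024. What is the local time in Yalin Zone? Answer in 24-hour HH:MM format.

At the standard offset (UTC+01:00), 22:36 UTC + 1h = 23:36 Yalin Zone standard time.
Daylight saving runs 25 February – 24 November; the standard-time date in Yalin Zone, November 26, 2024, is outside that window, so Yalin Zone is on standard time at UTC+01:00.
22:36 UTC + 1h = 23:36 local.

23:36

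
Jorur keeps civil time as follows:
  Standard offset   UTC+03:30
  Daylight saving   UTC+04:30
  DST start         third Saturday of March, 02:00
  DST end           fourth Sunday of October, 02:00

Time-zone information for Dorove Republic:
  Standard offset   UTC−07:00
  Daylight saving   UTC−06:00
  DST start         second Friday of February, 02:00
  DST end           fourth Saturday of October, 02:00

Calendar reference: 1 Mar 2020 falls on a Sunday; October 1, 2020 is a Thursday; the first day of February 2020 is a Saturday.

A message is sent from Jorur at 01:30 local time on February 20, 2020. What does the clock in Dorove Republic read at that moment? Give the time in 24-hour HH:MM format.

16:00

1 March 2020 is a Sunday, so the first Saturday is March 7 and the third is March 21.
1 October 2020 is a Thursday, so the first Sunday is October 4 and the fourth is October 25.
February 20, 2020 is outside the daylight-saving period (21 March – 25 October), so Jorur is on standard time, UTC+03:30.
01:30 Jorur − 3h30m = 22:00 UTC (rolling into the previous day, 19 February 2020).
1 February 2020 is a Saturday, so the first Friday is February 7 and the second is February 14.
1 October 2020 is a Thursday, so the first Saturday is October 3 and the fourth is October 24.
At the standard offset (UTC−07:00), 22:00 UTC − 7h = 15:00 Dorove Republic standard time.
The standard-time date in Dorove Republic, February 19, 2020, falls between 14 February and 24 October, so daylight saving is in effect and Dorove Republic is at UTC−06:00.
22:00 UTC − 6h = 16:00 Dorove Republic.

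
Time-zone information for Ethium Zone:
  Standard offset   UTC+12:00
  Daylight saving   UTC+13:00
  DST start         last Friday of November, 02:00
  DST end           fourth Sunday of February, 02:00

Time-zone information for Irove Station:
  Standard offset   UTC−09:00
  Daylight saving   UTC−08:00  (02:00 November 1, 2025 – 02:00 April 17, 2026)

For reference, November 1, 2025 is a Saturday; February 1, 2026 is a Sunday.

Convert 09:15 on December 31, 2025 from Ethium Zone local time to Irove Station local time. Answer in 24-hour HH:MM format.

1 November 2025 is a Saturday, so Fridays fall on 7, 14, 21, 28; the last is November 28.
1 February 2026 is a Sunday, so the first Sunday is February 1 and the fourth is February 22.
December 31, 2025 lies within the daylight-saving period (28 November 2025 – 22 February 2026), so Ethium Zone is on daylight time, UTC+13:00.
09:15 Ethium Zone − 13h = 20:15 UTC (rolling into the previous day, 30 December 2025).
At the standard offset (UTC−09:00), 20:15 UTC − 9h = 11:15 Irove Station standard time.
Daylight saving runs 1 November 2025 – 17 April 2026; the standard-time date in Irove Station, December 30, 2025, is inside that window, so Irove Station is at UTC−08:00.
20:15 UTC − 8h = 12:15 Irove Station.

12:15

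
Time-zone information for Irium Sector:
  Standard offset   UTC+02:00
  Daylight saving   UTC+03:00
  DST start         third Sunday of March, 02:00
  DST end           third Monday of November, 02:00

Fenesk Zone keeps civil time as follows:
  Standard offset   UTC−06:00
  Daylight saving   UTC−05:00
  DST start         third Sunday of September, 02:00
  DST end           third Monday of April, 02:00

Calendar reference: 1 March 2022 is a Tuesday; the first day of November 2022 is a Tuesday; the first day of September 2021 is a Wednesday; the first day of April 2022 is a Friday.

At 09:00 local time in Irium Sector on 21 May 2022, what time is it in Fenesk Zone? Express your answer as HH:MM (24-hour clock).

1 March 2022 is a Tuesday, so the first Sunday is March 6 and the third is March 20.
1 November 2022 is a Tuesday, so the first Monday is November 7 and the third is November 21.
Daylight saving runs 20 March – 21 November; 21 May 2022 is inside that window, so Irium Sector is at UTC+03:00.
09:00 Irium Sector − 3h = 06:00 UTC.
1 September 2021 is a Wednesday, so the first Sunday is September 5 and the third is September 19.
1 April 2022 is a Friday, so the first Monday is April 4 and the third is April 18.
At the standard offset (UTC−06:00), 06:00 UTC − 6h = 00:00 Fenesk Zone standard time.
The standard-time date in Fenesk Zone, 21 May 2022, does not fall between 19 September 2021 and 18 April 2022, so daylight saving is not in effect and Fenesk Zone is at UTC−06:00.
06:00 UTC − 6h = 00:00 Fenesk Zone.

00:00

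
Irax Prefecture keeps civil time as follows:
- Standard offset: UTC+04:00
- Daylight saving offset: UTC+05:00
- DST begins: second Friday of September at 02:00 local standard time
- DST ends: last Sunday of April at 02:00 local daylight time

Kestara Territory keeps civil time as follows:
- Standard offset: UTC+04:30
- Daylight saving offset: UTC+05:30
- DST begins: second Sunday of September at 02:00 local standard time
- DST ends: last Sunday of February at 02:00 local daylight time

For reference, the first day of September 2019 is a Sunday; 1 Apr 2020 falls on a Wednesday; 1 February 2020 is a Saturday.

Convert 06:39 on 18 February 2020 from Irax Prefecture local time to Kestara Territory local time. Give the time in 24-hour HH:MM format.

1 September 2019 is a Sunday, so the first Friday is September 6 and the second is September 13.
1 April 2020 is a Wednesday, so Sundays fall on 5, 12, 19, 26; the last is April 26.
Daylight saving runs 13 September 2019 – 26 April 2020; 18 February 2020 is inside that window, so Irax Prefecture is at UTC+05:00.
06:39 Irax Prefecture − 5h = 01:39 UTC.
1 September 2019 is a Sunday, so the first Sunday is September 1 and the second is September 8.
1 February 2020 is a Saturday, so Sundays fall on 2, 9, 16, 23; the last is February 23.
At the standard offset (UTC+04:30), 01:39 UTC + 4h30m = 06:09 Kestara Territory standard time.
Daylight saving runs 8 September 2019 – 23 February 2020; the standard-time date in Kestara Territory, 18 February 2020, is inside that window, so Kestara Territory is at UTC+05:30.
01:39 UTC + 5h30m = 07:09 Kestara Territory.

07:09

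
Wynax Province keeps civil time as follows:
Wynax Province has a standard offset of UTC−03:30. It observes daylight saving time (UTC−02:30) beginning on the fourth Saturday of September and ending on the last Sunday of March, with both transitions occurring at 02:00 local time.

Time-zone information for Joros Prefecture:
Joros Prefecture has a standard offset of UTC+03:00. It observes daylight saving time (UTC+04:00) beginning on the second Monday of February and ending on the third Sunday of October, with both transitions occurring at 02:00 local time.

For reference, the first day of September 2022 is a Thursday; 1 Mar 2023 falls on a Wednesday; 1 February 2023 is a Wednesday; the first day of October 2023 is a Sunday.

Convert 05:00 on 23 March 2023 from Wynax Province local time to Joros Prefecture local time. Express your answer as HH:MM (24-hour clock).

1 September 2022 is a Thursday, so the first Saturday is September 3 and the fourth is September 24.
1 March 2023 is a Wednesday, so Sundays fall on 5, 12, 19, 26; the last is March 26.
23 March 2023 lies within the daylight-saving period (24 September 2022 – 26 March 2023), so Wynax Province is on daylight time, UTC−02:30.
05:00 Wynax Province + 2h30m = 07:30 UTC.
1 February 2023 is a Wednesday, so the first Monday is February 6 and the second is February 13.
1 October 2023 is a Sunday, so the first Sunday is October 1 and the third is October 15.
At the standard offset (UTC+03:00), 07:30 UTC + 3h = 10:30 Joros Prefecture standard time.
Daylight saving runs 13 February – 15 October; the standard-time date in Joros Prefecture, 23 March 2023, is inside that window, so Joros Prefecture is at UTC+04:00.
07:30 UTC + 4h = 11:30 Joros Prefecture.

11:30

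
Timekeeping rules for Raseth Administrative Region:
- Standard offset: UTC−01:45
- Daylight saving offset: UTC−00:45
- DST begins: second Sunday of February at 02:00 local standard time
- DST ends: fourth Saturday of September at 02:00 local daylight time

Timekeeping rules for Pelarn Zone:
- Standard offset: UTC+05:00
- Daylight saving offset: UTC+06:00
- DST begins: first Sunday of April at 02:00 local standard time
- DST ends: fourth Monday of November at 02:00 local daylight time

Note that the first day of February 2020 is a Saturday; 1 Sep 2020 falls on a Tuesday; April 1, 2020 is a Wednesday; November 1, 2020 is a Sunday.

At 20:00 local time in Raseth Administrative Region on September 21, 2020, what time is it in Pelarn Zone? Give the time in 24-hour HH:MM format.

1 February 2020 is a Saturday, so the first Sunday is February 2 and the second is February 9.
1 September 2020 is a Tuesday, so the first Saturday is September 5 and the fourth is September 26.
Daylight saving runs 9 February – 26 September; September 21, 2020 is inside that window, so Raseth Administrative Region is at UTC−00:45.
20:00 Raseth Administrative Region + 0h45m = 20:45 UTC.
1 April 2020 is a Wednesday, so the first Sunday is April 5.
1 November 2020 is a Sunday, so the first Monday is November 2 and the fourth is November 23.
At the standard offset (UTC+05:00), 20:45 UTC + 5h = 01:45 Pelarn Zone standard time (rolling into the next day, 22 September 2020).
The standard-time date in Pelarn Zone, September 22, 2020, falls between 5 April and 23 November, so daylight saving is in effect and Pelarn Zone is at UTC+06:00.
20:45 UTC + 6h = 02:45 Pelarn Zone (rolling into the next day, 22 September 2020).

02:45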